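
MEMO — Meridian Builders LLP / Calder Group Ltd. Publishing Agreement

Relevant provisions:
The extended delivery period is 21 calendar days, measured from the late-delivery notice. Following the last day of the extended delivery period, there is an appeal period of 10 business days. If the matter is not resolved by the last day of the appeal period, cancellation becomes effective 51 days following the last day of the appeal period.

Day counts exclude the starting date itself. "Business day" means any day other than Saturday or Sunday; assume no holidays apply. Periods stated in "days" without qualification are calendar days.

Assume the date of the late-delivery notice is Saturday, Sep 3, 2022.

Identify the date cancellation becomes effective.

The last day of the extended delivery period: Sep 3, 2022 + 21 days = Sep 24, 2022.
From Saturday, Sep 24, 2022, 10 business days (Sep 26, Sep 27, Sep 28, Sep 29, Sep 30, Oct 3, Oct 4, Oct 5, Oct 6, Oct 7, skipping weekends) brings us to Friday, Oct 7, 2022, which is the last day of the appeal period.
Adding 51 calendar days to Oct 7, 2022 gives Nov 27, 2022, which is the date cancellation becomes effective.

Nov 27, 2022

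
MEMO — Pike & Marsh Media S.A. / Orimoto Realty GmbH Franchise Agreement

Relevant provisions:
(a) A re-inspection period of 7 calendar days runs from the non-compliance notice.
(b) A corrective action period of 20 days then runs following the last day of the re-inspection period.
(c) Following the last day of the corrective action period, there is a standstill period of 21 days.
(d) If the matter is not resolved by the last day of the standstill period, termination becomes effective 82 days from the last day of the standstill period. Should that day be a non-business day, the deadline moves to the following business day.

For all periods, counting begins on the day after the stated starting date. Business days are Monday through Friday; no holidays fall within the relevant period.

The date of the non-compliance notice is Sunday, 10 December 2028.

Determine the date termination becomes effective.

19 April 2029

The last day of the re-inspection period: 10 December 2028 + 7 days = 17 December 2028.
The last day of the corrective action period: 17 December 2028 + 20 days = 6 January 2029.
The last day of the standstill period: 6 January 2029 + 21 days = 27 January 2029.
The date termination becomes effective: 82 calendar days after 27 January 2029 is 19 April 2029. 19 April 2029 is a Thursday, so no roll-forward applies.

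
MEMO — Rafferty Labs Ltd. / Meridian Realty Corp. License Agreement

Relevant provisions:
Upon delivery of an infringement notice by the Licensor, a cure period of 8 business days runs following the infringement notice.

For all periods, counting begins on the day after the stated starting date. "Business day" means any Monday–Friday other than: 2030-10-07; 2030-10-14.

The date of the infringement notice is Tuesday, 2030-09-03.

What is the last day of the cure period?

2030-09-13

From Tuesday, 2030-09-03, 8 business days (Sep 4, Sep 5, Sep 6, Sep 9, Sep 10, Sep 11, Sep 12, Sep 13, skipping weekends) brings us to Friday, 2030-09-13, which is the last day of the cure period.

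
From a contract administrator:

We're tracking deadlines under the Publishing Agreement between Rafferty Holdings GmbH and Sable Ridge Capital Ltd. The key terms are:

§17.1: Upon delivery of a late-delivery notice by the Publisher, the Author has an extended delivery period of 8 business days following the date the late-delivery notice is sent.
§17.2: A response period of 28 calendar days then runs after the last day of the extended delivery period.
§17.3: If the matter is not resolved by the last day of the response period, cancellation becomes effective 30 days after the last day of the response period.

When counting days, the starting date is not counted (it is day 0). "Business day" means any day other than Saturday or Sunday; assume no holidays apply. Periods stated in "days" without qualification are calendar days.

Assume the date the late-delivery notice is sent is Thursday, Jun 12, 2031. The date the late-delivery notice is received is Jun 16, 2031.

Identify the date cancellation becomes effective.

The last day of the extended delivery period: counting 8 business days from Thursday, Jun 12, 2031 (Jun 13, Jun 16, Jun 17, Jun 18, Jun 19, Jun 20, Jun 23, Jun 24, skipping weekends) reaches Tuesday, Jun 24, 2031.
The last day of the response period: 28 calendar days after Jun 24, 2031 is Jul 22, 2031.
The date cancellation becomes effective: Jul 22, 2031 + 30 days = Aug 21, 2031.

Aug 21, 2031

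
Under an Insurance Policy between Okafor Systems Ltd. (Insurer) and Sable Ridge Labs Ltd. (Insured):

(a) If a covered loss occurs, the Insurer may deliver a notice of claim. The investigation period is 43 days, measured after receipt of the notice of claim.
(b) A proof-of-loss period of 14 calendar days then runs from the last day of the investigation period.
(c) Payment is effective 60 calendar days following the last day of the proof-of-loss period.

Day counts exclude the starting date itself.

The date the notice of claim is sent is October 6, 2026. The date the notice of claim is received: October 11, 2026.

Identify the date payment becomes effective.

February 5, 2027

The last day of the investigation period: 43 calendar days after October 11, 2026 is November 23, 2026.
Adding 14 calendar days to November 23, 2026 gives December 7, 2026, which is the last day of the proof-of-loss period.
The date payment becomes effective: 60 calendar days after December 7, 2026 is February 5, 2027.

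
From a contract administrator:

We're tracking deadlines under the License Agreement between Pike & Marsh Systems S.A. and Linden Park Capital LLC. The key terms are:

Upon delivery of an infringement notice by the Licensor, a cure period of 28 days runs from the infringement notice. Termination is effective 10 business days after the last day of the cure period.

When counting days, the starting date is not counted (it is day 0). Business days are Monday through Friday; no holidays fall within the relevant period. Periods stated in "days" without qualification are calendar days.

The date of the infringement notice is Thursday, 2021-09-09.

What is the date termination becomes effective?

2021-10-21

Adding 28 calendar days to 2021-09-09 gives 2021-10-07, which is the last day of the cure period.
The date termination becomes effective: counting 10 business days from Thursday, 2021-10-07 (Oct 8, Oct 11, Oct 12, Oct 13, Oct 14, Oct 15, Oct 18, Oct 19, Oct 20, Oct 21, skipping weekends) reaches Thursday, 2021-10-21.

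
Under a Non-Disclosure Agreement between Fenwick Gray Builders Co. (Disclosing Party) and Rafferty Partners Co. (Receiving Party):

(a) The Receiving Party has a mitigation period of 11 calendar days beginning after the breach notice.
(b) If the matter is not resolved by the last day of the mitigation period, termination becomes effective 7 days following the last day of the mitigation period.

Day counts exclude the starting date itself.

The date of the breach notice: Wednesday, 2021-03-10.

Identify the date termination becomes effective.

The last day of the mitigation period: 2021-03-10 + 11 days = 2021-03-21.
The date termination becomes effective: 2021-03-21 + 7 days = 2021-03-28.

2021-03-28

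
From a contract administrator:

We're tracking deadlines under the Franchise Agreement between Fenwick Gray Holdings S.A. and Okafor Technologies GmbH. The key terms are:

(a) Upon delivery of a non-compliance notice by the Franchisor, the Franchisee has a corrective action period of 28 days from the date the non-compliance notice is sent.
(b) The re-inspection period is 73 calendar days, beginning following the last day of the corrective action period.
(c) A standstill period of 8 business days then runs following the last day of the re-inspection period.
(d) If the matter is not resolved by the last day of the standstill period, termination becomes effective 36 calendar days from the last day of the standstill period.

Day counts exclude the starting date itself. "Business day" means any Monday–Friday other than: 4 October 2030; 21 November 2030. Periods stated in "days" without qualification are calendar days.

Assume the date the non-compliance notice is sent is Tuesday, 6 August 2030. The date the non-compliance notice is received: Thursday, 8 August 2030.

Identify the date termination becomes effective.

Adding 28 calendar days to 6 August 2030 gives 3 September 2030, which is the last day of the corrective action period.
Adding 73 calendar days to 3 September 2030 gives 15 November 2030, which is the last day of the re-inspection period.
From Friday, 15 November 2030, 8 business days (Nov 18, Nov 19, Nov 20, Nov 22, Nov 25, Nov 26, Nov 27, Nov 28, skipping weekends and the listed holiday on Nov 21) brings us to Thursday, 28 November 2030, which is the last day of the standstill period.
The date termination becomes effective: 36 calendar days after 28 November 2030 is 3 January 2031.

3 January 2031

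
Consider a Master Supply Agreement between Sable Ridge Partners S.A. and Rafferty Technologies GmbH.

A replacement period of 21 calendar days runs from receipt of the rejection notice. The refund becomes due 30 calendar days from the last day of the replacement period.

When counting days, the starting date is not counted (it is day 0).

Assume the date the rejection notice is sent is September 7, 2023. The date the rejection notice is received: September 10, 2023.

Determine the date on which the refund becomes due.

The last day of the replacement period: 21 calendar days after September 10, 2023 is October 1, 2023.
Adding 30 calendar days to October 1, 2023 gives October 31, 2023, which is the date on which the refund becomes due.

October 31, 2023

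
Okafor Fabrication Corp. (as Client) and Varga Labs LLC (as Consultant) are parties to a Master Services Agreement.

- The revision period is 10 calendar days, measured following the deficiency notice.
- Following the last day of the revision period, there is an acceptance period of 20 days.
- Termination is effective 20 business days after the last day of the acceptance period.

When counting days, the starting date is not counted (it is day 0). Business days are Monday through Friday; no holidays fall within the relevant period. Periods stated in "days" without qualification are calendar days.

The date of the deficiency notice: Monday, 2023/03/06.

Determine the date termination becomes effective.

The last day of the revision period: 2023/03/06 + 10 days = 2023/03/16.
Adding 20 calendar days to 2023/03/16 gives 2023/04/05, which is the last day of the acceptance period.
The date termination becomes effective: 20 business days after Wednesday, 2023/04/05, skipping weekends — Apr 6, Apr 7, Apr 10, Apr 11, …, May 1, May 2, May 3 — lands on Wednesday, 2023/05/03.

2023/05/03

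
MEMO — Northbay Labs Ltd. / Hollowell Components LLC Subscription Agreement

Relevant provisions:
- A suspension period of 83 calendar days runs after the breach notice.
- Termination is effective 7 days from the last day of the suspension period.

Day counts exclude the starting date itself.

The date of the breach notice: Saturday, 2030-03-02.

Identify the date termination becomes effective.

2030-05-31

Adding 83 calendar days to 2030-03-02 gives 2030-05-24, which is the last day of the suspension period.
The date termination becomes effective: 7 calendar days after 2030-05-24 is 2030-05-31.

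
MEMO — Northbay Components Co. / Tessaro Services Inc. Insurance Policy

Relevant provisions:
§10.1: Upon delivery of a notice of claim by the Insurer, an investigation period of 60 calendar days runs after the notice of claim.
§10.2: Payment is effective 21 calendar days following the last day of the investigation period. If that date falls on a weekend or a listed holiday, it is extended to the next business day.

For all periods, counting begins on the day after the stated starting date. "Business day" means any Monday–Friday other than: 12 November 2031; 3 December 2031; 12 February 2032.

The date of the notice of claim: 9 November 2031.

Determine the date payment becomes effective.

The last day of the investigation period: 9 November 2031 + 60 days = 8 January 2032.
Adding 21 calendar days to 8 January 2032 gives 29 January 2032, which is the date payment becomes effective. 29 January 2032 is a Thursday and is not a listed holiday, so no roll-forward applies.

29 January 2032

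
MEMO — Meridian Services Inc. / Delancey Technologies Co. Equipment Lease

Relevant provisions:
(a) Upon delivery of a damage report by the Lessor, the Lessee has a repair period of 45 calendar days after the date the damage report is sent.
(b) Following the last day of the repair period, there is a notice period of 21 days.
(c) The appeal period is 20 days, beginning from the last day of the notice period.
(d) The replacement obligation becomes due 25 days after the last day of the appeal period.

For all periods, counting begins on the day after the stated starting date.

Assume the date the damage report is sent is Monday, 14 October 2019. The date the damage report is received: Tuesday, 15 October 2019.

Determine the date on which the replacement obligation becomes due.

2 February 2020

Adding 45 calendar days to 14 October 2019 gives 28 November 2019, which is the last day of the repair period.
Adding 21 calendar days to 28 November 2019 gives 19 December 2019, which is the last day of the notice period.
The last day of the appeal period: 19 December 2019 + 20 days = 8 January 2020.
The date on which the replacement obligation becomes due: 25 calendar days after 8 January 2020 is 2 February 2020.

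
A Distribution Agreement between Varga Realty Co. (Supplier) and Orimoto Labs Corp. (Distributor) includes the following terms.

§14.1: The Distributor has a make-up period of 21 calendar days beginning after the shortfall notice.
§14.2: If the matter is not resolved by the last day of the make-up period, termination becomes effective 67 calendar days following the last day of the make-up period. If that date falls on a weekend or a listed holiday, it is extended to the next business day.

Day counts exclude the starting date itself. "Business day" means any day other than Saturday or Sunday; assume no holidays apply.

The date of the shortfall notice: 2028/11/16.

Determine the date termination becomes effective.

The last day of the make-up period: 2028/11/16 + 21 days = 2028/12/07.
The date termination becomes effective: 2028/12/07 + 67 days = 2029/02/12. 2029/02/12 is a Monday, so no roll-forward applies.

2029/02/12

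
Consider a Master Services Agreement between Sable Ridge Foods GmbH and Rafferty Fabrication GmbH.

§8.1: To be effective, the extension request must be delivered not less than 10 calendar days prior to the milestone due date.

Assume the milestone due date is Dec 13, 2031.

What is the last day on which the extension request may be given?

Dec 3, 2031

Counting back 10 calendar days from Dec 13, 2031 gives Dec 3, 2031.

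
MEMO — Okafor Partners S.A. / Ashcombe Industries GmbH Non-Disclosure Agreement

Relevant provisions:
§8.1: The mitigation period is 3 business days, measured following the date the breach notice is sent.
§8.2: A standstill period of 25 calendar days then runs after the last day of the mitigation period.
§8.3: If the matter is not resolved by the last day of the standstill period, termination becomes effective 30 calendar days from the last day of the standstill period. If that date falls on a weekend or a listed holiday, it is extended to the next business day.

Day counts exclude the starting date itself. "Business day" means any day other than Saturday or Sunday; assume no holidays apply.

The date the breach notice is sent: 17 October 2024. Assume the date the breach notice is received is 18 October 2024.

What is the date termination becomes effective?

16 December 2024

From Thursday, 17 October 2024, 3 business days (Oct 18, Oct 21, Oct 22, skipping weekends) brings us to Tuesday, 22 October 2024, which is the last day of the mitigation period.
The last day of the standstill period: 25 calendar days after 22 October 2024 is 16 November 2024.
The date termination becomes effective: 16 November 2024 + 30 days = 16 December 2024. 16 December 2024 is a Monday, so no roll-forward applies.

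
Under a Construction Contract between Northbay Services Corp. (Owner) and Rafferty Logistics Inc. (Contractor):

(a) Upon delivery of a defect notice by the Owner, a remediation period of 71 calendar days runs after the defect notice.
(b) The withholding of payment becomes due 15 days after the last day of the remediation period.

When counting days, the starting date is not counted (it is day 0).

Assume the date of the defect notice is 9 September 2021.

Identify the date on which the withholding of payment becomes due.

The last day of the remediation period: 9 September 2021 + 71 days = 19 November 2021.
The date on which the withholding of payment becomes due: 19 November 2021 + 15 days = 4 December 2021.

4 December 2021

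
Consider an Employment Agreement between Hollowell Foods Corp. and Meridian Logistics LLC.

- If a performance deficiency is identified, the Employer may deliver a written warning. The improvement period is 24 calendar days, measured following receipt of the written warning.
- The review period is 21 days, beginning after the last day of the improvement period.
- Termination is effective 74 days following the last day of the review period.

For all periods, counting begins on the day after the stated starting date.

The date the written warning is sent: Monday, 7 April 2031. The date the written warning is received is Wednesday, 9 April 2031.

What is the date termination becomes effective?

The last day of the improvement period: 9 April 2031 + 24 days = 3 May 2031.
Adding 21 calendar days to 3 May 2031 gives 24 May 2031, which is the last day of the review period.
Adding 74 calendar days to 24 May 2031 gives 6 August 2031, which is the date termination becomes effective.

6 August 2031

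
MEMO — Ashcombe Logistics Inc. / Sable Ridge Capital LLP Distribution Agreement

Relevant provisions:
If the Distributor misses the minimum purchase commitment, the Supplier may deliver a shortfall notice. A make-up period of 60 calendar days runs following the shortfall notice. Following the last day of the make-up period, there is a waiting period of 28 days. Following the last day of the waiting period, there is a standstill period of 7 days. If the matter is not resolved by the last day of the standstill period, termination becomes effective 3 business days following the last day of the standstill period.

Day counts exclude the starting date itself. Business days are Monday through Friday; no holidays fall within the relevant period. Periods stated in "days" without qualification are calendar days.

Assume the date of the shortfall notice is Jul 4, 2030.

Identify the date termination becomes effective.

The last day of the make-up period: Jul 4, 2030 + 60 days = Sep 2, 2030.
Adding 28 calendar days to Sep 2, 2030 gives Sep 30, 2030, which is the last day of the waiting period.
The last day of the standstill period: Sep 30, 2030 + 7 days = Oct 7, 2030.
The date termination becomes effective: counting 3 business days from Monday, Oct 7, 2030 (Oct 8, Oct 9, Oct 10, skipping weekends) reaches Thursday, Oct 10, 2030.

Oct 10, 2030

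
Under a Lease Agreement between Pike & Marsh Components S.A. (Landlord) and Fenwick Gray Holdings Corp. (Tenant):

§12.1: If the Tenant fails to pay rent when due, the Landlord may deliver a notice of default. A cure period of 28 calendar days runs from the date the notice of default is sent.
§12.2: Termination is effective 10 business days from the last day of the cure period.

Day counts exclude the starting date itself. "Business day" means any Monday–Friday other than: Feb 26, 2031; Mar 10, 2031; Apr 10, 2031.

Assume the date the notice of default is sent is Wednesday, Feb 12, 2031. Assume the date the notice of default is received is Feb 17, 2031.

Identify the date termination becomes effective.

The last day of the cure period: 28 calendar days after Feb 12, 2031 is Mar 12, 2031.
The date termination becomes effective: counting 10 business days from Wednesday, Mar 12, 2031 (Mar 13, Mar 14, Mar 17, Mar 18, Mar 19, Mar 20, Mar 21, Mar 24, Mar 25, Mar 26, skipping weekends) reaches Wednesday, Mar 26, 2031.

Mar 26, 2031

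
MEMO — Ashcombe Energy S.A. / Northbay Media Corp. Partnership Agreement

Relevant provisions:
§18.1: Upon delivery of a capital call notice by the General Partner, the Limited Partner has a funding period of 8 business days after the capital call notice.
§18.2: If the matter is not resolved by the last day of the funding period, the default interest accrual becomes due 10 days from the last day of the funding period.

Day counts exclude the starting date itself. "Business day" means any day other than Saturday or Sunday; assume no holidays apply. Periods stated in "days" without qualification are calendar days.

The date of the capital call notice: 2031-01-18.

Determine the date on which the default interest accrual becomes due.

2031-02-08

The last day of the funding period: counting 8 business days from Saturday, 2031-01-18 (Jan 20, Jan 21, Jan 22, Jan 23, Jan 24, Jan 27, Jan 28, Jan 29, skipping weekends) reaches Wednesday, 2031-01-29.
The date on which the default interest accrual becomes due: 10 calendar days after 2031-01-29 is 2031-02-08.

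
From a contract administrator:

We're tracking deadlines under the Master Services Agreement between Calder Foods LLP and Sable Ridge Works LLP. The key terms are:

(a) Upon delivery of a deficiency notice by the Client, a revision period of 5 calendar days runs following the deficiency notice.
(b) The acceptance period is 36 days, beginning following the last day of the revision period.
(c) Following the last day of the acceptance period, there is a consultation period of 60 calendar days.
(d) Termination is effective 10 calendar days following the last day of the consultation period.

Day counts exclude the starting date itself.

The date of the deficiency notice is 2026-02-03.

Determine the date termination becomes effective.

The last day of the revision period: 2026-02-03 + 5 days = 2026-02-08.
The last day of the acceptance period: 2026-02-08 + 36 days = 2026-03-16.
The last day of the consultation period: 2026-03-16 + 60 days = 2026-05-15.
The date termination becomes effective: 10 calendar days after 2026-05-15 is 2026-05-25.

2026-05-25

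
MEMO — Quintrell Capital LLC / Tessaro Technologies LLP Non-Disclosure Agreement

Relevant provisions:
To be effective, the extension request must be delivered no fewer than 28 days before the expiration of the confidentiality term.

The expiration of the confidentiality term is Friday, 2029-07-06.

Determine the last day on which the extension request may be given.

Counting back 28 calendar days from 2029-07-06 gives 2029-06-08.

2029-06-08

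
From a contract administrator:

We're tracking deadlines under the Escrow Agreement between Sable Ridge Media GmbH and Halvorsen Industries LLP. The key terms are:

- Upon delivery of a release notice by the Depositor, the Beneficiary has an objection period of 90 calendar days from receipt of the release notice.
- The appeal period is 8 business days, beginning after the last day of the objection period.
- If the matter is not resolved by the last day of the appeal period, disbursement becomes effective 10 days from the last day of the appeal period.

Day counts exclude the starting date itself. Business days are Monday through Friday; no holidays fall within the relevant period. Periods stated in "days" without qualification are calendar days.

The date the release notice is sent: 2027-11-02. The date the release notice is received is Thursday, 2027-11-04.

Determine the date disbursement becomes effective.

2028-02-24

The last day of the objection period: 2027-11-04 + 90 days = 2028-02-02.
From Wednesday, 2028-02-02, 8 business days (Feb 3, Feb 4, Feb 7, Feb 8, Feb 9, Feb 10, Feb 11, Feb 14, skipping weekends) brings us to Monday, 2028-02-14, which is the last day of the appeal period.
Adding 10 calendar days to 2028-02-14 gives 2028-02-24, which is the date disbursement becomes effective.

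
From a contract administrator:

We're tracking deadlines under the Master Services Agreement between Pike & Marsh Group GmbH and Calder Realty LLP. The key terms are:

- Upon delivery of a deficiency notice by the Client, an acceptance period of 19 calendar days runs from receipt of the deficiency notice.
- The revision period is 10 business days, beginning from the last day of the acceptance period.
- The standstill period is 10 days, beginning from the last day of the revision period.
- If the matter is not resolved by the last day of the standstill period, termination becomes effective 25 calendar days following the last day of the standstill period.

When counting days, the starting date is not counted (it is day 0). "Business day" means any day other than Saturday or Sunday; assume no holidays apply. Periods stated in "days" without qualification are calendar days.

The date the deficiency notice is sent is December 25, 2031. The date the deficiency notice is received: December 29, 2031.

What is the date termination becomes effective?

March 5, 2032

The last day of the acceptance period: December 29, 2031 + 19 days = January 17, 2032.
From Saturday, January 17, 2032, 10 business days (Jan 19, Jan 20, Jan 21, Jan 22, Jan 23, Jan 26, Jan 27, Jan 28, Jan 29, Jan 30, skipping weekends) brings us to Friday, January 30, 2032, which is the last day of the revision period.
Adding 10 calendar days to January 30, 2032 gives February 9, 2032, which is the last day of the standstill period.
Adding 25 calendar days to February 9, 2032 gives March 5, 2032, which is the date termination becomes effective.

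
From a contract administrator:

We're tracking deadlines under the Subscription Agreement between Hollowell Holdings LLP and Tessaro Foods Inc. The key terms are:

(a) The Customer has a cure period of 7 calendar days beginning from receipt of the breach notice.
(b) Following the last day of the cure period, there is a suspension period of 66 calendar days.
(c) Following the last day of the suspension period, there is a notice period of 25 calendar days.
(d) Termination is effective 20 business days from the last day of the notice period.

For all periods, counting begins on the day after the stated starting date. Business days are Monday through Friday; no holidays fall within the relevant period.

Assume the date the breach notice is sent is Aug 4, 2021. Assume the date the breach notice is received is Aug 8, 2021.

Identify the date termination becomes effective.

Adding 7 calendar days to Aug 8, 2021 gives Aug 15, 2021, which is the last day of the cure period.
The last day of the suspension period: Aug 15, 2021 + 66 days = Oct 20, 2021.
The last day of the notice period: 25 calendar days after Oct 20, 2021 is Nov 14, 2021.
The date termination becomes effective: 20 business days after Sunday, Nov 14, 2021, skipping weekends — Nov 15, Nov 16, Nov 17, Nov 18, …, Dec 8, Dec 9, Dec 10 — lands on Friday, Dec 10, 2021.

Dec 10, 2021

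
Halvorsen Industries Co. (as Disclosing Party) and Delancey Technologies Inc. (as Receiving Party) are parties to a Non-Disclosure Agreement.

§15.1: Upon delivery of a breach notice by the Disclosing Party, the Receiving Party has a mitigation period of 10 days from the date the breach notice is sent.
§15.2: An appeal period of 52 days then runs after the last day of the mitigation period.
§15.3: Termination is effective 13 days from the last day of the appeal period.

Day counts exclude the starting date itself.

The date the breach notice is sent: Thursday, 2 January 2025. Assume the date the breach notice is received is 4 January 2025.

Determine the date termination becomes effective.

The last day of the mitigation period: 10 calendar days after 2 January 2025 is 12 January 2025.
The last day of the appeal period: 12 January 2025 + 52 days = 5 March 2025.
The date termination becomes effective: 5 March 2025 + 13 days = 18 March 2025.

18 March 2025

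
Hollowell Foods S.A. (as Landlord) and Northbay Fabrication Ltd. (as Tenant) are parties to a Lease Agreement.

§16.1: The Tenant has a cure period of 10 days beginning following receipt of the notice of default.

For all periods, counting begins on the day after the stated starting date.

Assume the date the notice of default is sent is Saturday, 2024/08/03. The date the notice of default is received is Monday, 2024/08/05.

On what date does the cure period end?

2024/08/15

The last day of the cure period: 2024/08/05 + 10 days = 2024/08/15.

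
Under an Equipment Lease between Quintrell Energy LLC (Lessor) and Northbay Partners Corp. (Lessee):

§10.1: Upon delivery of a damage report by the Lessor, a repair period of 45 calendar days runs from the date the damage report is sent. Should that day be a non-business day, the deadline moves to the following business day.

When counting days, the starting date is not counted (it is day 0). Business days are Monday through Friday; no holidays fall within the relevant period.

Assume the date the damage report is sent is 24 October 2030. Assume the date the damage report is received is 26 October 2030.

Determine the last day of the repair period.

The last day of the repair period: 45 calendar days after 24 October 2030 is 8 December 2030. That falls on a Sunday, so it rolls to the next business day, Monday, 9 December 2030.

9 December 2030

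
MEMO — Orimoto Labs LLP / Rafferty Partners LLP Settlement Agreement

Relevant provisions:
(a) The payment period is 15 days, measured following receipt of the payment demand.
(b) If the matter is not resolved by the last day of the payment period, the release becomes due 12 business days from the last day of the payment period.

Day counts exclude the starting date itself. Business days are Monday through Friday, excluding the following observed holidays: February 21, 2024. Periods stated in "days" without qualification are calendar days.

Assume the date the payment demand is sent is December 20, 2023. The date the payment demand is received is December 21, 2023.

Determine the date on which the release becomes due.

The last day of the payment period: 15 calendar days after December 21, 2023 is January 5, 2024.
The date on which the release becomes due: 12 business days after Friday, January 5, 2024, skipping weekends — Jan 8, Jan 9, Jan 10, Jan 11, …, Jan 19, Jan 22, Jan 23 — lands on Tuesday, January 23, 2024.

January 23, 2024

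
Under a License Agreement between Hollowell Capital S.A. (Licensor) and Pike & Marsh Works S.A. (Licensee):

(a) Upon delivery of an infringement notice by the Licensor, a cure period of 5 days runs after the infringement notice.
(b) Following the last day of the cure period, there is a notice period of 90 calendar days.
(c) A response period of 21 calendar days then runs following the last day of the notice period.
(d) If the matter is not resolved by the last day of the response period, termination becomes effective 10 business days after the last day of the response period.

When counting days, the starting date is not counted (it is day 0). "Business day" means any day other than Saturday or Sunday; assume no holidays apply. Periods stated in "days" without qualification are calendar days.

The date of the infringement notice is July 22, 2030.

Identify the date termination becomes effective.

November 29, 2030

Adding 5 calendar days to July 22, 2030 gives July 27, 2030, which is the last day of the cure period.
Adding 90 calendar days to July 27, 2030 gives October 25, 2030, which is the last day of the notice period.
The last day of the response period: October 25, 2030 + 21 days = November 15, 2030.
The date termination becomes effective: 10 business days after Friday, November 15, 2030, skipping weekends — Nov 18, Nov 19, Nov 20, Nov 21, Nov 22, Nov 25, Nov 26, Nov 27, Nov 28, Nov 29 — lands on Friday, November 29, 2030.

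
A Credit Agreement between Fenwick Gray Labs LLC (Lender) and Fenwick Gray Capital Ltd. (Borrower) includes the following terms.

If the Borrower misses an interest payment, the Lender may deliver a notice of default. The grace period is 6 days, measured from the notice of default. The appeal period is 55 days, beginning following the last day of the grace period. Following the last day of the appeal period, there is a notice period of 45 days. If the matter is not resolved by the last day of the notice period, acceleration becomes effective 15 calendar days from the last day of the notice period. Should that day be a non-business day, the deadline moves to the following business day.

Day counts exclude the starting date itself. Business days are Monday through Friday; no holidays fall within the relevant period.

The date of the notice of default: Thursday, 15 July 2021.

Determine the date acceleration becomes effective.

15 November 2021

Adding 6 calendar days to 15 July 2021 gives 21 July 2021, which is the last day of the grace period.
The last day of the appeal period: 21 July 2021 + 55 days = 14 September 2021.
The last day of the notice period: 14 September 2021 + 45 days = 29 October 2021.
The date acceleration becomes effective: 15 calendar days after 29 October 2021 is 13 November 2021. That falls on a Saturday, so it rolls to the next business day, Monday, 15 November 2021.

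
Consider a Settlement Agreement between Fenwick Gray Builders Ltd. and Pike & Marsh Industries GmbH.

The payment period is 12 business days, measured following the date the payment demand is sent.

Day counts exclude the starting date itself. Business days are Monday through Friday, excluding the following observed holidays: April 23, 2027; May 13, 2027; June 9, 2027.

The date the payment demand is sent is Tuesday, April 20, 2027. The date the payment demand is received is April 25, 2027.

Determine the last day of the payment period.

The last day of the payment period: counting 12 business days from Tuesday, April 20, 2027 (Apr 21, Apr 22, Apr 26, Apr 27, …, May 5, May 6, May 7, skipping weekends and the listed holiday on Apr 23) reaches Friday, May 7, 2027.

May 7, 2027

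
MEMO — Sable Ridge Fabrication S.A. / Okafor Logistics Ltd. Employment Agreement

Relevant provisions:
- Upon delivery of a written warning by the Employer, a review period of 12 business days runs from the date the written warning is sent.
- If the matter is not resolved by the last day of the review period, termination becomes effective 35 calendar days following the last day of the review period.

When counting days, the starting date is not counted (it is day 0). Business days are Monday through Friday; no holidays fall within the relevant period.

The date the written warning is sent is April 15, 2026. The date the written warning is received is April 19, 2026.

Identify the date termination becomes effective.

June 5, 2026

From Wednesday, April 15, 2026, 12 business days (Apr 16, Apr 17, Apr 20, Apr 21, …, Apr 29, Apr 30, May 1, skipping weekends) brings us to Friday, May 1, 2026, which is the last day of the review period.
Adding 35 calendar days to May 1, 2026 gives June 5, 2026, which is the date termination becomes effective.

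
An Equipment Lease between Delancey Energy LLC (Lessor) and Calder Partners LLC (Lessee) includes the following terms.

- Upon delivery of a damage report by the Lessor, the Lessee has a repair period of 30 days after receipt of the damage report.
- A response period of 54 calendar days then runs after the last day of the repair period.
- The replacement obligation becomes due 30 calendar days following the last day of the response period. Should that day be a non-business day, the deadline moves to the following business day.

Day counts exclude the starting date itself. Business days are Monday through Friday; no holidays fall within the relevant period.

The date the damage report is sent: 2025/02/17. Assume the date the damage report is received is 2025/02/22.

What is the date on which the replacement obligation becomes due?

The last day of the repair period: 30 calendar days after 2025/02/22 is 2025/03/24.
The last day of the response period: 54 calendar days after 2025/03/24 is 2025/05/17.
Adding 30 calendar days to 2025/05/17 gives 2025/06/16, which is the date on which the replacement obligation becomes due. 2025/06/16 is a Monday, so no roll-forward applies.

2025/06/16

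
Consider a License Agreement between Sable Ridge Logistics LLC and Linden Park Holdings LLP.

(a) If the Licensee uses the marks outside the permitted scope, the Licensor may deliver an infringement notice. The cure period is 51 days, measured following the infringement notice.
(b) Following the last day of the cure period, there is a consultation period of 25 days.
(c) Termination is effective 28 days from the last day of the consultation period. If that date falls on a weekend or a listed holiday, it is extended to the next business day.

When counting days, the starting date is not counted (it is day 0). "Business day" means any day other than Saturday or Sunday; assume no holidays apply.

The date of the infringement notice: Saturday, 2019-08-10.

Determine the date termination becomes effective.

2019-11-22

Adding 51 calendar days to 2019-08-10 gives 2019-09-30, which is the last day of the cure period.
The last day of the consultation period: 2019-09-30 + 25 days = 2019-10-25.
Adding 28 calendar days to 2019-10-25 gives 2019-11-22, which is the date termination becomes effective. 2019-11-22 is a Friday, so no roll-forward applies.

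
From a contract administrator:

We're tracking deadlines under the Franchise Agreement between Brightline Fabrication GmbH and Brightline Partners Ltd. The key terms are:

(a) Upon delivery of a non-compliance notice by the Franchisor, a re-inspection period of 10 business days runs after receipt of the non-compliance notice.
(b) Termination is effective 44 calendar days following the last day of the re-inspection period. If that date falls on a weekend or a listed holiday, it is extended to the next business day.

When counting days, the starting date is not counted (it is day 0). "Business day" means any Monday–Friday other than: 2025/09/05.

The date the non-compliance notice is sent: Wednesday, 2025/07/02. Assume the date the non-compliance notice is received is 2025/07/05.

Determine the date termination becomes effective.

The last day of the re-inspection period: counting 10 business days from Saturday, 2025/07/05 (Jul 7, Jul 8, Jul 9, Jul 10, Jul 11, Jul 14, Jul 15, Jul 16, Jul 17, Jul 18, skipping weekends) reaches Friday, 2025/07/18.
The date termination becomes effective: 44 calendar days after 2025/07/18 is 2025/08/31. That falls on a Sunday, so it rolls to the next business day, Monday, 2025/09/01.

2025/09/01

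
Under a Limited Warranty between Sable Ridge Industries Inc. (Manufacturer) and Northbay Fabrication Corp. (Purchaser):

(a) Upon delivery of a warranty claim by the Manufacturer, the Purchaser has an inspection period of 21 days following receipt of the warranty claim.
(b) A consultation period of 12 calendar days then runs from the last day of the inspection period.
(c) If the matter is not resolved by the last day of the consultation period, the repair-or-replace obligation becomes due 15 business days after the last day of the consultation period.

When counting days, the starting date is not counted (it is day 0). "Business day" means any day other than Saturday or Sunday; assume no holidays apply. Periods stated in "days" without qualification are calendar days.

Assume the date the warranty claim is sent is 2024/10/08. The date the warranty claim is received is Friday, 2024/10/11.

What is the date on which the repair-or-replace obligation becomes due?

Adding 21 calendar days to 2024/10/11 gives 2024/11/01, which is the last day of the inspection period.
The last day of the consultation period: 2024/11/01 + 12 days = 2024/11/13.
The date on which the repair-or-replace obligation becomes due: 15 business days after Wednesday, 2024/11/13, skipping weekends — Nov 14, Nov 15, Nov 18, Nov 19, …, Dec 2, Dec 3, Dec 4 — lands on Wednesday, 2024/12/04.

2024/12/04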